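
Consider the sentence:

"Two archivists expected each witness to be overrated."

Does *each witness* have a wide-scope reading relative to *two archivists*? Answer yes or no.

Yes

*each witness* is the subject of an ECM infinitive — the infinitival complement of an ECM verb is not a scope island, so *each witness* can raise into the matrix clause.
Ordinary QR to a clause-peripheral position gives the wide-scope LF for the lower DP.
The sentence is scopally ambiguous between *two archivists* > *each witness* and *each witness* > *two archivists*.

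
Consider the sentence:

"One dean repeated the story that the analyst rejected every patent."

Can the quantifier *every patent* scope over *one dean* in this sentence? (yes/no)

No

The DP *every patent* is contained in the complex NP *the story that the analyst rejected every patent*.
The complex NP is opaque for QR — the quantifier is frozen inside the noun's complement.
*every patent* is confined to the island and cannot take scope over *one dean*.
(Only the surface reading survives: one fixed dean with respect to all the relevant patents.)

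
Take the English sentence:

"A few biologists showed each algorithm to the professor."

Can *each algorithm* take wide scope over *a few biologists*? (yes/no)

*a few biologists* and *each algorithm* are co-arguments of the matrix verb, with nothing but a clause-internal boundary between them.
No island intervenes, so both surface and inverse scope are derivable.

Yes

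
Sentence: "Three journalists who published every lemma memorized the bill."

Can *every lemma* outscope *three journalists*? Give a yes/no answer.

No

The target quantifier *every lemma* is part of the relative clause *who published every lemma*.
Quantifiers inside a relative clause are trapped there; the RC boundary blocks QR.
So the wide-scope reading for *every lemma* is blocked.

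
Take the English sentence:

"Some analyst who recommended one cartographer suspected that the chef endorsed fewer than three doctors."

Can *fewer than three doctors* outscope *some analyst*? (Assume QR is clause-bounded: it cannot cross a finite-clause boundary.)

*fewer than three doctors* occurs within the finite complement clause *that the chef endorsed fewer than three doctors*.
Under clause-bounded QR, a quantifier in an embedded finite clause cannot raise into the matrix clause.
The inverse ordering *fewer than three doctors* > *some analyst* is therefore underivable.

No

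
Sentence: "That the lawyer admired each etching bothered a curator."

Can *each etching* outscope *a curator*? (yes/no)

No

*each etching* occurs within the sentential subject *that the lawyer admired each etching*.
Subjects — clausal subjects included — are islands for extraction, and QR is no exception.
*each etching* > *a curator* would require crossing that boundary, which is illicit.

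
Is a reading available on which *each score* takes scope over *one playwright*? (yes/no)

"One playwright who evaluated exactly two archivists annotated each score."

Yes

*each score* sits in the matrix clause, not in the relative clause on *one playwright*.
Clause-internal QR can adjoin the lower DP above the subject, yielding the inverse reading.
The sentence is scopally ambiguous between *one playwright* > *each score* and *each score* > *one playwright*.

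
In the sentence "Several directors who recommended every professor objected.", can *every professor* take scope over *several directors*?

No

The target quantifier *every professor* is part of the relative clause *who recommended every professor*.
Relative clauses are scope islands: a quantifier cannot QR out of a relative clause to take scope in the matrix clause.
The inverse ordering *every professor* > *several directors* is therefore underivable.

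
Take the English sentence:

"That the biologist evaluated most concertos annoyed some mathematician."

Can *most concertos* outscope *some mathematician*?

*most concertos* is embedded in the sentential subject *that the biologist evaluated most concertos*.
Sentential subjects are islands: a quantifier inside the subject clause cannot raise over the matrix predicate.
*most concertos* is confined to the island and cannot take scope over *some mathematician*.

No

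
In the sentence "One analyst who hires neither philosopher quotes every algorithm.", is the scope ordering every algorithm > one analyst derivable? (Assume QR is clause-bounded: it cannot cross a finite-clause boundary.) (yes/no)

Yes

The RC *who hires neither philosopher* is an island, but *every algorithm* is not inside it — it is the matrix object, a clausemate of *one analyst*.
Ordinary QR to a clause-peripheral position gives the wide-scope LF for the lower DP.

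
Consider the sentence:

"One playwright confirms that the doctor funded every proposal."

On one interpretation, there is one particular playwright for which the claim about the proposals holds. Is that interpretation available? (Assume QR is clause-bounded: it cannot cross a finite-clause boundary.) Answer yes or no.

Yes

This is the *one playwright* > *every proposal* reading.
That is the surface-scope ordering, which is always one of the available readings — island constraints only ever restrict inverse scope.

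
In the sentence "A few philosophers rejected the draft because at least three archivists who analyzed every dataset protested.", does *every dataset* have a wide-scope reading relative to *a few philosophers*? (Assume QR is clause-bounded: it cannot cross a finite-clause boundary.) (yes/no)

No

*every dataset* is embedded in the relative clause *who analyzed every dataset*, which is itself inside the adjunct *because at least three archivists who analyzed every dataset protested*.
The quantifier would have to escape first the RC and then the adjunct — two independent island violations.
The inverse ordering *every dataset* > *a few philosophers* is therefore underivable.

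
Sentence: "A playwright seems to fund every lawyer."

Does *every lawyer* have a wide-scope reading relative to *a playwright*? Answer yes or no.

Yes

*every lawyer* is the object of the infinitival complement of a raising predicate; raising infinitives are transparent for QR, so the two DPs are in effect clausemates.
Ordinary QR to a clause-peripheral position gives the wide-scope LF for the lower DP.
Both orderings are possible: *a playwright* > *every lawyer* and *every lawyer* > *a playwright*.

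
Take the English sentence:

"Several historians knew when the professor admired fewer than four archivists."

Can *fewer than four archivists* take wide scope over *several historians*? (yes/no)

The DP *fewer than four archivists* is contained in the embedded question *when the professor admired fewer than four archivists*.
QR across an interrogative CP boundary is ruled out as a wh-island violation.
The inverse ordering *fewer than four archivists* > *several historians* is therefore underivable.

No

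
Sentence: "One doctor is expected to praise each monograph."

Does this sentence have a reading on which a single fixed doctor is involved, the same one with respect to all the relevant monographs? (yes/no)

Yes

This is the *one doctor* > *each monograph* reading.
Surface scope (*one doctor* > *each monograph*) is always derivable; islands only block QR, not in-situ interpretation.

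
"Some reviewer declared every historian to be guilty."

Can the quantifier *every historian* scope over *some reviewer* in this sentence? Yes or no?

ECM infinitives lack a CP barrier, so *every historian* can QR over the matrix subject *some reviewer*.
Nothing blocks QR of the lower DP to a position above the higher one, so inverse scope is available.
So *every historian* > *some reviewer* is among the available readings.

Yes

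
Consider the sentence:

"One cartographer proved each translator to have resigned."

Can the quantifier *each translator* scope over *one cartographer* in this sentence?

Yes

*each translator* is an ECM subject; ECM complements are not islands, and the embedded quantifier may take matrix scope.
Since no island is crossed, the inverse ordering is licensed alongside surface scope.
So *each translator* > *one cartographer* is among the available readings.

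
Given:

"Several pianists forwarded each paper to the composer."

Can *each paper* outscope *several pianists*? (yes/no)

*each paper* is the matrix object and *several pianists* the matrix subject; the two are clausemates.
QR within a single clause is free, so the lower quantifier may take scope over the higher one.
The sentence is scopally ambiguous between *several pianists* > *each paper* and *each paper* > *several pianists*.

Yes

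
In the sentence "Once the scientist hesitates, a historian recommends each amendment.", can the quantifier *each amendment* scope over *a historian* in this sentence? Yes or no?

Although there is an adjunct clause, *each amendment* is in the main clause, not inside the adjunct.
Since no island is crossed, the inverse ordering is licensed alongside surface scope.
Both orderings are possible: *a historian* > *each amendment* and *each amendment* > *a historian*.

Yes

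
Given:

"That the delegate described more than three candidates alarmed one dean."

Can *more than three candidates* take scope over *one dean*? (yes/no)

*more than three candidates* is embedded in the sentential subject *that the delegate described more than three candidates*.
The Sentential Subject Constraint rules out raising the quantifier out of the that-clause subject.
There is no licit LF on which *more than three candidates* c-commands *one dean*.

No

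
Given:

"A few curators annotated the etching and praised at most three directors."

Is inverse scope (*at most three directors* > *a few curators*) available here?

No

Structurally, *at most three directors* is inside one conjunct of the coordinate structure (*praised at most three directors*).
Asymmetric QR out of one conjunct violates the Coordinate Structure Constraint.
The inverse ordering *at most three directors* > *a few curators* is therefore underivable.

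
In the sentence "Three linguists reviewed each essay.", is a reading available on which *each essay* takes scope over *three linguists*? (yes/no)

*three linguists* and *each essay* are co-arguments of the matrix verb, with nothing but a clause-internal boundary between them.
With no island boundary between them, the object can take inverse scope over the subject via ordinary QR within the clause.

Yes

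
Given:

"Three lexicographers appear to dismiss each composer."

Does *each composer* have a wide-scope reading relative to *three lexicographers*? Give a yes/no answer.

Yes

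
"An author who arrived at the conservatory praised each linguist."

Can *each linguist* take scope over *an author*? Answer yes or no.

*each linguist* sits in the matrix clause, not in the relative clause on *an author*.
Since no island is crossed, the inverse ordering is licensed alongside surface scope.

Yes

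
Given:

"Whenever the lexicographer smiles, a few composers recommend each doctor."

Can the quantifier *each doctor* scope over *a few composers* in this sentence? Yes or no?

Yes

Neither queried DP is inside the adjunct, so the adjunct-island constraint does not apply.
Clause-internal QR can adjoin the lower DP above the subject, yielding the inverse reading.
So *each doctor* > *a few composers* is among the available readings.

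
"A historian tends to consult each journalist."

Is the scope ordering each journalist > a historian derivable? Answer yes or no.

The matrix predicate is a raising verb, whose infinitival complement is not a scope island — *each journalist* can QR into the matrix clause.
With no island boundary between them, the object can take inverse scope over the subject via ordinary QR within the clause.
Both orderings are possible: *a historian* > *each journalist* and *each journalist* > *a historian*.

Yes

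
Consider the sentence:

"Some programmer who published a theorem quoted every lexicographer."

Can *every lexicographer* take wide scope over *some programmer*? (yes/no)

Yes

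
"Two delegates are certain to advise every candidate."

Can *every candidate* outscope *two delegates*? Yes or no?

Yes

Infinitival complements of raising predicates do not block QR; *every candidate* and *two delegates* are effectively clausemates.
Clause-internal QR can adjoin the lower DP above the subject, yielding the inverse reading.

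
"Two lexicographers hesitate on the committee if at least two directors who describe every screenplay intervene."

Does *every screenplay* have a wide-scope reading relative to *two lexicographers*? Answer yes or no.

Structurally, *every screenplay* is inside the relative clause *who describe every screenplay*, which is itself inside the adjunct *if at least two directors who describe every screenplay intervene*.
Even if one barrier were somehow void, the other would still block QR.
There is no licit LF on which *every screenplay* c-commands *two lexicographers*.

No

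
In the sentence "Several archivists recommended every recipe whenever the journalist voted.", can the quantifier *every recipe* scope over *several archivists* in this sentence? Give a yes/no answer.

Yes

Neither queried DP is inside the adjunct, so the adjunct-island constraint does not apply.
With no island boundary between them, the object can take inverse scope over the subject via ordinary QR within the clause.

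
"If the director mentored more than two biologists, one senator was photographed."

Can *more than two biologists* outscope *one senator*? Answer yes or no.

No

Structurally, *more than two biologists* is inside the adjunct clause *if the director mentored more than two biologists*.
The adjunct-island constraint bars QR out of an adverbial clause.
So *more than two biologists* cannot raise to a position above *one senator*.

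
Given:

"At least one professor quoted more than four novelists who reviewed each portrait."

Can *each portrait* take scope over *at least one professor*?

No

Structurally, *each portrait* is inside the relative clause *who reviewed each portrait* modifying *more than four novelists*.
Relative clauses are scope islands: a quantifier cannot QR out of a relative clause to take scope in the matrix clause.
Hence only narrow scope for *each portrait* (under *at least one professor*) survives.
(Only the surface reading survives: one fixed professor with respect to all the relevant portraits.)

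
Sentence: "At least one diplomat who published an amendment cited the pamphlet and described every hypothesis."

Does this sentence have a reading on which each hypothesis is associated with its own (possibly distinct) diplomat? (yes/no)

No

That reading corresponds to *every hypothesis* > *at least one diplomat*.
*every hypothesis* is embedded in one conjunct of the coordinate structure (*described every hypothesis*).
Asymmetric QR out of one conjunct violates the Coordinate Structure Constraint.
The inverse ordering *every hypothesis* > *at least one diplomat* is therefore underivable.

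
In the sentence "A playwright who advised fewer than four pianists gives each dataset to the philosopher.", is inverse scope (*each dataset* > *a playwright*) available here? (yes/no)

Yes

Although the sentence contains a relative clause (*who advised fewer than four pianists*), *each dataset* is outside it, in the matrix VP.
Since no island is crossed, the inverse ordering is licensed alongside surface scope.
Both orderings are possible: *a playwright* > *each dataset* and *each dataset* > *a playwright*.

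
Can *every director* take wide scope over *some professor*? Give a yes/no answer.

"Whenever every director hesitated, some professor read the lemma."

No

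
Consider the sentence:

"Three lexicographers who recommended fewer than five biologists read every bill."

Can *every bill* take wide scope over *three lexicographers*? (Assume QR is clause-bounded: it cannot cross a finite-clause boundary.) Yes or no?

Although the sentence contains a relative clause (*who recommended fewer than five biologists*), *every bill* is outside it, in the matrix VP.
Since no island is crossed, the inverse ordering is licensed alongside surface scope.
Both orderings are possible: *three lexicographers* > *every bill* and *every bill* > *three lexicographers*.

Yes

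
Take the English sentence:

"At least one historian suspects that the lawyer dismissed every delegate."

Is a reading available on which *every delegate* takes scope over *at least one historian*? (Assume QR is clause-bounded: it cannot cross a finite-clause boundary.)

The target quantifier *every delegate* is part of the finite complement clause *that the lawyer dismissed every delegate*.
With QR restricted to its own tensed clause, the embedded quantifier cannot reach a matrix scope position.
So *every delegate* cannot raise to a position above *at least one historian*.

No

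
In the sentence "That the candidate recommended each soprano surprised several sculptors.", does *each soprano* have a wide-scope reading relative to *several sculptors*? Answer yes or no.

*each soprano* occurs within the sentential subject *that the candidate recommended each soprano*.
Clausal subjects are scope islands; QR from inside the subject into the matrix is barred.
*each soprano* > *several sculptors* would require crossing that boundary, which is illicit.

No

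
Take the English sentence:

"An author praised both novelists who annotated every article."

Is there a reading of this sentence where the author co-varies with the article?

No

The paraphrase describes the scope ordering *every article* > *an author*.
*every article* sits inside the relative clause *who annotated every article* modifying *both novelists*.
The relative clause forms an island for QR, so the quantifier is confined to the head noun's restrictor.
The inverse ordering *every article* > *an author* is therefore underivable.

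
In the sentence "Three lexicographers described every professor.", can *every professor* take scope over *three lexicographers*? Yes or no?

Yes

Both DPs are arguments of the same predicate; there is no clause or island boundary between them.
QR within a single clause is free, so the lower quantifier may take scope over the higher one.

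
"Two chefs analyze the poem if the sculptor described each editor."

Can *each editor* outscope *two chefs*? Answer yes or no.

No

*each editor* sits inside the adjunct clause *if the sculptor described each editor*.
Scope out of an adjunct clause is unavailable: QR respects the adjunct-island constraint.
So the wide-scope reading for *each editor* is blocked.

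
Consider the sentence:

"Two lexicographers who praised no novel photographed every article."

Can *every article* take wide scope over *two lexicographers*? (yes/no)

Yes

Although the sentence contains a relative clause (*who praised no novel*), *every article* is outside it, in the matrix VP.
No island intervenes, so both surface and inverse scope are derivable.
So *every article* > *two lexicographers* is among the available readings.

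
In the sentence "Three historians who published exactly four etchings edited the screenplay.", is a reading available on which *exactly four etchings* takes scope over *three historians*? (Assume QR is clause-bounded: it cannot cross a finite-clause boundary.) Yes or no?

*exactly four etchings* sits inside the relative clause *who published exactly four etchings*.
Relative clauses block scope extraction: QR cannot target a position outside the modified NP.
*exactly four etchings* > *three historians* would require crossing that boundary, which is illicit.

No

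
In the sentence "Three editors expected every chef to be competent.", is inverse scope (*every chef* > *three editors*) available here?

*every chef* is the subject of an ECM infinitive — the infinitival complement of an ECM verb is not a scope island, so *every chef* can raise into the matrix clause.
QR within a single clause is free, so the lower quantifier may take scope over the higher one.
Both orderings are possible: *three editors* > *every chef* and *every chef* > *three editors*.

Yes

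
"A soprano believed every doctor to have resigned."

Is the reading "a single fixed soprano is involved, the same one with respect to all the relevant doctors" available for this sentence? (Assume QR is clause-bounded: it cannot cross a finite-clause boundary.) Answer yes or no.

The described interpretation is the *a soprano* > *every doctor* scoping.
That is the surface-scope ordering, which is always one of the available readings — island constraints only ever restrict inverse scope.

Yes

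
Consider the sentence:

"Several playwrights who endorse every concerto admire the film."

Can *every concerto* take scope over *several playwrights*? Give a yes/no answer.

*every concerto* is embedded in the relative clause *who endorse every concerto*.
Quantifiers inside a relative clause are trapped there; the RC boundary blocks QR.
The inverse ordering *every concerto* > *several playwrights* is therefore underivable.

No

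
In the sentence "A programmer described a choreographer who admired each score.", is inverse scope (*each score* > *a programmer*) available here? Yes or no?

No

*each score* occurs within the relative clause *who admired each score* modifying *a choreographer*.
The relative clause forms an island for QR, so the quantifier is confined to the head noun's restrictor.
So the wide-scope reading for *each score* is blocked.
(Only the surface reading survives: one fixed programmer with respect to all the relevant scores.)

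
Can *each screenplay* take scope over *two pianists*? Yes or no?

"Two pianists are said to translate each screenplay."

Yes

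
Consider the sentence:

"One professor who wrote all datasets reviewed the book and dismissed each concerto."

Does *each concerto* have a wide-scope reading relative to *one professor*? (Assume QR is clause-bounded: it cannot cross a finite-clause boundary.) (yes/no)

Structurally, *each concerto* is inside one conjunct of the coordinate structure (*dismissed each concerto*).
A quantifier cannot raise out of one conjunct of a coordination across the whole coordinate structure — the CSC applies to QR.
Hence only narrow scope for *each concerto* (under *one professor*) survives.
(Only the surface reading survives: one fixed professor with respect to all the relevant concertos.)

No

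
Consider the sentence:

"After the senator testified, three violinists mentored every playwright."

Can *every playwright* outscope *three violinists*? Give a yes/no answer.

*every playwright* is a matrix argument; the adjunct is an island but the target quantifier is outside it.
With no island boundary between them, the object can take inverse scope over the subject via ordinary QR within the clause.
The sentence is scopally ambiguous between *three violinists* > *every playwright* and *every playwright* > *three violinists*.

Yes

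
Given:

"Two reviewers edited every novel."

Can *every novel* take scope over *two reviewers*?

Yes

*every novel* is the matrix object and *two reviewers* the matrix subject; the two are clausemates.
Since no island is crossed, the inverse ordering is licensed alongside surface scope.
The sentence is scopally ambiguous between *two reviewers* > *every novel* and *every novel* > *two reviewers*.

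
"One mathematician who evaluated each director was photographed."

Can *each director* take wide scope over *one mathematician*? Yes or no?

*each director* is embedded in the relative clause *who evaluated each director*.
Relative clauses are scope islands: a quantifier cannot QR out of a relative clause to take scope in the matrix clause.
Hence only narrow scope for *each director* (under *one mathematician*) survives.
(Only the surface reading survives: one fixed mathematician with respect to all the relevant directors.)

No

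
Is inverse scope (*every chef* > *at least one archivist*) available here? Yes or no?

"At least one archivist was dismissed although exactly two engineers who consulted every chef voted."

No

Structurally, *every chef* is inside the relative clause *who consulted every chef*, which is itself inside the adjunct *although exactly two engineers who consulted every chef voted*.
Nested islands: the RC island is itself inside an adjunct island, so wide scope is doubly excluded.
There is no licit LF on which *every chef* c-commands *at least one archivist*.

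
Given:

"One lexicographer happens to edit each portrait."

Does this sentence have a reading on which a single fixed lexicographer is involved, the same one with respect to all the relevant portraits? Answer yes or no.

The described interpretation is the *one lexicographer* > *each portrait* scoping.
That is the surface-scope ordering, which is always one of the available readings — island constraints only ever restrict inverse scope.

Yes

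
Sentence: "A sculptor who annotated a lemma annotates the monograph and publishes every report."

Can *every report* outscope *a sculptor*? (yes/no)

No

Structurally, *every report* is inside one conjunct of the coordinate structure (*publishes every report*).
QR out of a conjunct would have to apply non-ATB, which the CSC forbids.
*every report* is confined to the island and cannot take scope over *a sculptor*.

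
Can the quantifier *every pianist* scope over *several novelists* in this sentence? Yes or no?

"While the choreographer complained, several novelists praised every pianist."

Yes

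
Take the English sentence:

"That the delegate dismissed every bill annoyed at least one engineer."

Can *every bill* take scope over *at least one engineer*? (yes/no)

Structurally, *every bill* is inside the sentential subject *that the delegate dismissed every bill*.
Subjects — clausal subjects included — are islands for extraction, and QR is no exception.
*every bill* > *at least one engineer* would require crossing that boundary, which is illicit.

No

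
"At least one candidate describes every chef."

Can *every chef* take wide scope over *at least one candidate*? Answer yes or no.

Yes

Both DPs are arguments of the same predicate; there is no clause or island boundary between them.
QR within a single clause is free, so the lower quantifier may take scope over the higher one.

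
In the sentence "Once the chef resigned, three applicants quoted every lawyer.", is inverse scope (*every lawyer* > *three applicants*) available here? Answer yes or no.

Although there is an adjunct clause, *every lawyer* is in the main clause, not inside the adjunct.
With no island boundary between them, the object can take inverse scope over the subject via ordinary QR within the clause.
The sentence is scopally ambiguous between *three applicants* > *every lawyer* and *every lawyer* > *three applicants*.

Yes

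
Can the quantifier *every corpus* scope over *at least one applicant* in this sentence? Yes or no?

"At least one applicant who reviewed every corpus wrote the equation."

*every corpus* is embedded in the relative clause *who reviewed every corpus*.
A relative clause is a scope island — quantifier raising cannot cross its boundary.
Hence only narrow scope for *every corpus* (under *at least one applicant*) survives.

No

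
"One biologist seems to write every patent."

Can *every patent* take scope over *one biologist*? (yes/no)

The matrix predicate is a raising verb, whose infinitival complement is not a scope island — *every patent* can QR into the matrix clause.
Since no island is crossed, the inverse ordering is licensed alongside surface scope.

Yes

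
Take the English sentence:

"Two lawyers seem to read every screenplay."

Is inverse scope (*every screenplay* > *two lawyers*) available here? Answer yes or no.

The matrix predicate is a raising verb, whose infinitival complement is not a scope island — *every screenplay* can QR into the matrix clause.
Ordinary QR to a clause-peripheral position gives the wide-scope LF for the lower DP.

Yes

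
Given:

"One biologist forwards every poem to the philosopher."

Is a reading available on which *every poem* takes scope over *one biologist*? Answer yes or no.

Yes

*every poem* and *one biologist* are in the same minimal clause.
Ordinary QR to a clause-peripheral position gives the wide-scope LF for the lower DP.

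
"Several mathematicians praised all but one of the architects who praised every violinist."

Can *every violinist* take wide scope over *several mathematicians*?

The target quantifier *every violinist* is part of the relative clause *who praised every violinist* modifying *all but one of the architects*.
A relative clause is a scope island — quantifier raising cannot cross its boundary.
So *every violinist* cannot raise to a position above *several mathematicians*.

No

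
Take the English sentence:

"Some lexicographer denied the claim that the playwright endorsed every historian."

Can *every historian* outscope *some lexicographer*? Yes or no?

The DP *every historian* is contained in the complex NP *the claim that the playwright endorsed every historian*.
The complex NP is opaque for QR — the quantifier is frozen inside the noun's complement.
So *every historian* cannot raise high enough to outscope *some lexicographer*; only the surface ordering *some lexicographer* > *every historian* is available.

No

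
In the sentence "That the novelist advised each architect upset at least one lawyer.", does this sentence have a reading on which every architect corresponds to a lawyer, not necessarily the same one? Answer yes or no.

No

The paraphrase describes the scope ordering *each architect* > *at least one lawyer*.
The target quantifier *each architect* is part of the sentential subject *that the novelist advised each architect*.
The Sentential Subject Constraint rules out raising the quantifier out of the that-clause subject.
So the wide-scope reading for *each architect* is blocked.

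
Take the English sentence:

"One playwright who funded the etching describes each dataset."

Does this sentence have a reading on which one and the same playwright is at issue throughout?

Yes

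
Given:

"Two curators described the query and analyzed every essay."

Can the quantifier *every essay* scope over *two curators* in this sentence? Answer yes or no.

No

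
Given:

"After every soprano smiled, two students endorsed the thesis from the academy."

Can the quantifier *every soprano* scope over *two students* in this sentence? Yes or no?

*every soprano* occurs within the adjunct clause *after every soprano smiled*.
Adjuncts are opaque for quantifier raising; a quantifier in an adjunct stays inside it.
*every soprano* > *two students* would require crossing that boundary, which is illicit.

No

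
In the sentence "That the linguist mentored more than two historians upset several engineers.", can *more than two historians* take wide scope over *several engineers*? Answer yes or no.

No

Structurally, *more than two historians* is inside the sentential subject *that the linguist mentored more than two historians*.
The Sentential Subject Constraint rules out raising the quantifier out of the that-clause subject.
There is no licit LF on which *more than two historians* c-commands *several engineers*.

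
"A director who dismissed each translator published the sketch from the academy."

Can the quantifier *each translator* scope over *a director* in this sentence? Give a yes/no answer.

*each translator* sits inside the relative clause *who dismissed each translator*.
Relative clauses block scope extraction: QR cannot target a position outside the modified NP.
The inverse ordering *each translator* > *a director* is therefore underivable.

No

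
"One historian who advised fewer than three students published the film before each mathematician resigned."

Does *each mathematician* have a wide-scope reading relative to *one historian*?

No

*each mathematician* is embedded in the adjunct clause *before each mathematician resigned*.
Since the clause is an adjunct (not a complement), the Adjunct Condition blocks QR across its edge.
The inverse ordering *each mathematician* > *one historian* is therefore underivable.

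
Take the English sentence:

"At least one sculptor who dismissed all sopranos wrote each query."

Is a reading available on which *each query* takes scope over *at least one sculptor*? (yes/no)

*each query* sits in the matrix clause, not in the relative clause on *at least one sculptor*.
QR within a single clause is free, so the lower quantifier may take scope over the higher one.
So *each query* > *at least one sculptor* is among the available readings.

Yes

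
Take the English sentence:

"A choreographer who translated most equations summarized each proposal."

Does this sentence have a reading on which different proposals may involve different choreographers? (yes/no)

Yes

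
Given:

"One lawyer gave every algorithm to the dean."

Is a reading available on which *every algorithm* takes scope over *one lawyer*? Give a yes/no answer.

Yes

Both DPs are arguments of the same predicate; there is no clause or island boundary between them.
QR within a single clause is free, so the lower quantifier may take scope over the higher one.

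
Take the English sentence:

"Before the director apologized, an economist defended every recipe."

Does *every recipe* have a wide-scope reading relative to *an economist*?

The adjunct clause does not contain *every recipe*, which is the matrix object.
Since no island is crossed, the inverse ordering is licensed alongside surface scope.
The sentence is scopally ambiguous between *an economist* > *every recipe* and *every recipe* > *an economist*.

Yes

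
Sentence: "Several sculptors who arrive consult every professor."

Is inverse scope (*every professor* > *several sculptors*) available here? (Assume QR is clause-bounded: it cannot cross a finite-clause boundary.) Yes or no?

Yes

The RC *who arrive* is an island, but *every professor* is not inside it — it is the matrix object, a clausemate of *several sculptors*.
With no island boundary between them, the object can take inverse scope over the subject via ordinary QR within the clause.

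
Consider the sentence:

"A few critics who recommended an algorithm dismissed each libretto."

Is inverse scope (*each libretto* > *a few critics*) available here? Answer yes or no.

*each libretto* sits in the matrix clause, not in the relative clause on *a few critics*.
Ordinary QR to a clause-peripheral position gives the wide-scope LF for the lower DP.

Yes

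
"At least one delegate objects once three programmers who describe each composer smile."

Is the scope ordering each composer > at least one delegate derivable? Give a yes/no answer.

*each composer* occurs within the relative clause *who describe each composer*, which is itself inside the adjunct *once three programmers who describe each composer smile*.
The quantifier would have to escape first the RC and then the adjunct — two independent island violations.
The inverse ordering *each composer* > *at least one delegate* is therefore underivable.

No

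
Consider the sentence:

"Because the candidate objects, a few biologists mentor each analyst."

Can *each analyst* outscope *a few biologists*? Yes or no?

Although there is an adjunct clause, *each analyst* is in the main clause, not inside the adjunct.
Nothing blocks QR of the lower DP to a position above the higher one, so inverse scope is available.

Yes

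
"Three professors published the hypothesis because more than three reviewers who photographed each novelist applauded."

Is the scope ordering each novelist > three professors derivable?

The DP *each novelist* is contained in the relative clause *who photographed each novelist*, which is itself inside the adjunct *because more than three reviewers who photographed each novelist applauded*.
Two island boundaries intervene — the relative clause and the adjunct. Either alone would block QR.
So *each novelist* cannot raise to a position above *three professors*.

No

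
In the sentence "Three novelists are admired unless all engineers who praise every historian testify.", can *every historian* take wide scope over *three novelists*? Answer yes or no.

No

*every historian* sits inside the relative clause *who praise every historian*, which is itself inside the adjunct *unless all engineers who praise every historian testify*.
Two island boundaries intervene — the relative clause and the adjunct. Either alone would block QR.
*every historian* is confined to the island and cannot take scope over *three novelists*.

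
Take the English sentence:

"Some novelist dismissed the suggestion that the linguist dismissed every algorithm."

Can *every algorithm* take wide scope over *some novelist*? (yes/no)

No

*every algorithm* occurs within the complex NP *the suggestion that the linguist dismissed every algorithm*.
The Complex NP Constraint bars QR out of the complement clause of a noun.
So *every algorithm* cannot raise to a position above *some novelist*.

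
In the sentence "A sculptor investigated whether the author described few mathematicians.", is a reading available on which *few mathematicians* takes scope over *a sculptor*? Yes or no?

Structurally, *few mathematicians* is inside the embedded question *whether the author described few mathematicians*.
QR across an interrogative CP boundary is ruled out as a wh-island violation.
So *few mathematicians* cannot raise high enough to outscope *a sculptor*; only the surface ordering *a sculptor* > *few mathematicians* is available.

No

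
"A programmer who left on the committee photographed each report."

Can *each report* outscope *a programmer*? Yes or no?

Yes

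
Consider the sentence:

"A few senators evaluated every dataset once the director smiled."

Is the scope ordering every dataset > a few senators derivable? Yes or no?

*every dataset* is a matrix argument; the adjunct is an island but the target quantifier is outside it.
QR within a single clause is free, so the lower quantifier may take scope over the higher one.
Both orderings are possible: *a few senators* > *every dataset* and *every dataset* > *a few senators*.

Yes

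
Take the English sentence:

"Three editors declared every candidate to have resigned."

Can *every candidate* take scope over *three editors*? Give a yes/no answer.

Yes

ECM infinitives lack a CP barrier, so *every candidate* can QR over the matrix subject *three editors*.
Clause-internal QR can adjoin the lower DP above the subject, yielding the inverse reading.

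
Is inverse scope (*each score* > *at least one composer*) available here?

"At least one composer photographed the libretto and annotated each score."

No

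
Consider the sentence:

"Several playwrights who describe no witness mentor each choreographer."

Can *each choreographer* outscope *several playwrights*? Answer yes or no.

Yes

Although the sentence contains a relative clause (*who describe no witness*), *each choreographer* is outside it, in the matrix VP.
Since no island is crossed, the inverse ordering is licensed alongside surface scope.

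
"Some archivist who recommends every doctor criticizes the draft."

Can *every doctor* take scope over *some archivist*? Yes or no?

The DP *every doctor* is contained in the relative clause *who recommends every doctor*.
Relative clauses block scope extraction: QR cannot target a position outside the modified NP.
So *every doctor* cannot raise to a position above *some archivist*.

No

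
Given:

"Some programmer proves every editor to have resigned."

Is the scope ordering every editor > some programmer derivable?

Yes

This is an ECM construction: *every editor* is the infinitival subject, Case-marked by the matrix verb, and the infinitive is transparent for QR.
Ordinary QR to a clause-peripheral position gives the wide-scope LF for the lower DP.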